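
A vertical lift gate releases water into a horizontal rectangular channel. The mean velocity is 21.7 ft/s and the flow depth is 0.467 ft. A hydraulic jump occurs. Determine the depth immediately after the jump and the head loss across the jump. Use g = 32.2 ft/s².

y₂ = 3.47 ft; ΔE = 4.18 ft

Fr₁ = V₁/√(g·y₁) = 21.7/√(32.2×0.467) = 5.60.
Bélanger equation: y₂/y₁ = ½[√(1 + 8Fr₁²) − 1] = ½[√251.5 − 1] = 7.43.
y₂ = 7.43 × 0.467 = 3.47 ft.
Head loss: ΔE = (y₂ − y₁)³/(4y₁y₂) = (3.47 − 0.467)³/(4×0.467×3.47) = 27.1/6.48 = 4.18 ft.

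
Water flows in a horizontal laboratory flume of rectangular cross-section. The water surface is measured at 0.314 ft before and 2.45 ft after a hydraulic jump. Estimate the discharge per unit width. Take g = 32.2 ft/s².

q = 5.85 ft²/s

For a rectangular channel the momentum equation gives q² = ½·g·y₁·y₂·(y₁ + y₂) = ½×32.2×0.314×2.45×2.76 = 34.2.
q = √34.2 = 5.85 ft²/s.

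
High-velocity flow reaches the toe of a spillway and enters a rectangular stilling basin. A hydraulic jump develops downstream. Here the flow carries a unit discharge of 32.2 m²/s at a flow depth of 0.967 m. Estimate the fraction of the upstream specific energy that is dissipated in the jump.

ΔE/E₁ = 0.747 (74.7%)

V₁ = q/y₁ = 32.2/0.967 = 33.3 m/s. Fr₁ = V₁/√(g·y₁) = 33.3/√(9.81×0.967) = 10.8.
By Bélanger, y₂/y₁ = ½[√(1 + 8Fr₁²) − 1] = ½[√936.1 − 1] = 14.8.
y₂ = 14.8 × 0.967 = 14.3 m.
E₁ = y₁ + V₁²/2g = 57.5 m. ΔE = (y₂ − y₁)³/(4y₁y₂) = 42.9 m. ΔE/E₁ = 42.9/57.5 = 0.747.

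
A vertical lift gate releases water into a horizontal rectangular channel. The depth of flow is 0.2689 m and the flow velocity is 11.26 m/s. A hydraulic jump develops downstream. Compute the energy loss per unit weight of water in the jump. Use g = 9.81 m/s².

Fr₁ = V₁/√(g·y₁) = 11.26/√(9.81×0.2689) = 6.933.
Sequent-depth ratio: y₂/y₁ = ½[√(1 + 8Fr₁²) − 1] = ½[√385.51 − 1] = 9.317.
y₂ = 9.317 × 0.2689 = 2.505 m.
Head loss: ΔE = (y₂ − y₁)³/(4y₁y₂) = (2.505 − 0.2689)³/(4×0.2689×2.505) = 11.19/2.695 = 4.151 m.

ΔE = 4.151 m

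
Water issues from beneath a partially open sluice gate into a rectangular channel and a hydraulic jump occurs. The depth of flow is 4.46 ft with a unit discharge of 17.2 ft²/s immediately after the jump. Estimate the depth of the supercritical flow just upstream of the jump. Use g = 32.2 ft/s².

V₂ = q/y₂ = 17.2/4.46 = 3.86 ft/s; Fr₂ = V₂/√(g·y₂) = 0.322.
Applying the sequent-depth relation in reverse, y₁/y₂ = ½[√(1 + 8Fr₂²) − 1] = ½[√1.828 − 1] = 0.176.
y₁ = 0.176 × 4.46 = 0.785 ft.

y₁ = 0.785 ft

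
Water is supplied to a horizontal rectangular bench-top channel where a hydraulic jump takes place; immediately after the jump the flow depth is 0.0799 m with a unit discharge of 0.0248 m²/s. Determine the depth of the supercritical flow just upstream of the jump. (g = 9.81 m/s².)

y₁ = 0.0163 m

V₂ = q/y₂ = 0.0248/0.0799 = 0.310 m/s; Fr₂ = V₂/√(g·y₂) = 0.351.
From the momentum equation (using Fr₂), y₁/y₂ = ½[√(1 + 8Fr₂²) − 1] = ½[√1.983 − 1] = 0.204.
y₁ = 0.204 × 0.0799 = 0.0163 m.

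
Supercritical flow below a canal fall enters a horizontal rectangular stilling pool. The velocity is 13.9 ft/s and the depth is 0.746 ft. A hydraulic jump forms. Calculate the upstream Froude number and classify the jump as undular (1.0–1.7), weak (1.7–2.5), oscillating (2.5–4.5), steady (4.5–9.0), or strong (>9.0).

Fr₁ = 2.84; oscillating jump

Fr₁ = V₁/√(g·y₁) = 13.9/√(32.2×0.746) = 2.84.
Fr₁ = 2.84 lies in the oscillating range.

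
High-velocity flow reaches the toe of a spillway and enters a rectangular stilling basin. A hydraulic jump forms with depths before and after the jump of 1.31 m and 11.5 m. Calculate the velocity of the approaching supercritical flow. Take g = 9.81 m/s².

For a rectangular channel the momentum equation gives q² = ½·g·y₁·y₂·(y₁ + y₂) = ½×9.81×1.31×11.5×12.8 = 947.
q = √947 = 30.8 m²/s.
V₁ = q/y₁ = 30.8/1.31 = 23.5 m/s.

V₁ = 23.5 m/s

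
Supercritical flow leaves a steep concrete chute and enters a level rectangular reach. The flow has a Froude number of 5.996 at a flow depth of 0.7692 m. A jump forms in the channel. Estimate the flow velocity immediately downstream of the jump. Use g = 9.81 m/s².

Fr₁ = 5.996 (given).
From the momentum equation for a rectangular channel, y₂/y₁ = ½[√(1 + 8Fr₁²) − 1] = ½[√288.62 − 1] = 7.994.
y₂ = 7.994 × 0.7692 = 6.149 m.
V₁ = Fr₁·√(g·y₁) = 5.996×√(9.81×0.7692) = 16.47 m/s; q = V₁·y₁ = 12.67 m²/s.
V₂ = q/y₂ = 12.67/6.149 = 2.060 m/s.

V₂ = 2.060 m/s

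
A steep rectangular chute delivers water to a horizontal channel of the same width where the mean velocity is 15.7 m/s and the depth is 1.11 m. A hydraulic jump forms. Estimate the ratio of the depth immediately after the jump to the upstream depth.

y₂/y₁ = 6.25

Fr₁ = V₁/√(g·y₁) = 15.7/√(9.81×1.11) = 4.76.
Bélanger equation: y₂/y₁ = ½[√(1 + 8Fr₁²) − 1] = ½[√182.1 − 1] = 6.25.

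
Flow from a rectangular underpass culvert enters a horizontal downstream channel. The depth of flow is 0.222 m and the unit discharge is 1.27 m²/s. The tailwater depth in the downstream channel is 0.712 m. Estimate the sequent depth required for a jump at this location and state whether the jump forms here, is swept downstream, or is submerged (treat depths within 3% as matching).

V₁ = q/y₁ = 1.27/0.222 = 5.72 m/s. Fr₁ = V₁/√(g·y₁) = 5.72/√(9.81×0.222) = 3.88.
Sequent-depth ratio: y₂/y₁ = ½[√(1 + 8Fr₁²) − 1] = ½[√121.2 − 1] = 5.00.
y₂ = 5.00 × 0.222 = 1.11 m.
Tailwater y_tw = 0.712 m: y_tw < y₂, so the jump is swept downstream.

y₂ = 1.11 m; the jump is swept downstream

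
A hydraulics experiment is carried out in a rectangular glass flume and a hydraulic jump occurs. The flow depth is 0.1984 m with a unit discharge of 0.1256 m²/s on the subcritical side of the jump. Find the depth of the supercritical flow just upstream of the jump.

V₂ = q/y₂ = 0.1256/0.1984 = 0.6331 m/s; Fr₂ = V₂/√(g·y₂) = 0.4538.
The Bélanger relation is symmetric: y₁/y₂ = ½[√(1 + 8Fr₂²) − 1] = ½[√2.6473 − 1] = 0.3135.
y₁ = 0.3135 × 0.1984 = 0.06220 m.

y₁ = 0.06220 m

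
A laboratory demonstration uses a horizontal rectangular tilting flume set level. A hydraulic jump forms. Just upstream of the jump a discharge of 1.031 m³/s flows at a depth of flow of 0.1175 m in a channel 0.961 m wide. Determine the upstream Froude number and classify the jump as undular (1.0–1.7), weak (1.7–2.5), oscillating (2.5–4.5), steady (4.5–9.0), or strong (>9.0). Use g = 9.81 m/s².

q = Q/b = 1.031/0.961 = 1.073 m²/s; V₁ = q/y₁ = 9.131 m/s. Fr₁ = V₁/√(g·y₁) = 8.504.
Fr₁ = 8.504 lies in the steady range.

Fr₁ = 8.504; steady jump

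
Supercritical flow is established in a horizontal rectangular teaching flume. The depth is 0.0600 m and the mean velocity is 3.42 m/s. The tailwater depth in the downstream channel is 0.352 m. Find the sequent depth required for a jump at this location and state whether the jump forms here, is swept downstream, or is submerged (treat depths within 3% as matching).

Fr₁ = V₁/√(g·y₁) = 3.42/√(9.81×0.0600) = 4.46.
Sequent-depth ratio: y₂/y₁ = ½[√(1 + 8Fr₁²) − 1] = ½[√160.0 − 1] = 5.82.
y₂ = 5.82 × 0.0600 = 0.349 m.
Tailwater y_tw = 0.352 m: y_tw ≈ y₂, so the jump forms here.

y₂ = 0.349 m; the jump forms here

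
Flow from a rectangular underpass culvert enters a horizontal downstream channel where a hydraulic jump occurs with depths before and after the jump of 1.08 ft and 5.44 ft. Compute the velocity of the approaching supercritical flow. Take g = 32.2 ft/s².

For a rectangular channel the momentum equation gives q² = ½·g·y₁·y₂·(y₁ + y₂) = ½×32.2×1.08×5.44×6.52 = 617.
q = √617 = 24.8 ft²/s.
V₁ = q/y₁ = 24.8/1.08 = 23.0 ft/s.

V₁ = 23.0 ft/s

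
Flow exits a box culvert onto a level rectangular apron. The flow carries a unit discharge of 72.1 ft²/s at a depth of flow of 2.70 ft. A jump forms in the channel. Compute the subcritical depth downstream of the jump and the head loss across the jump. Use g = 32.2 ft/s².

V₁ = q/y₁ = 72.1/2.70 = 26.7 ft/s. Fr₁ = V₁/√(g·y₁) = 26.7/√(32.2×2.70) = 2.86.
Bélanger equation: y₂/y₁ = ½[√(1 + 8Fr₁²) − 1] = ½[√66.62 − 1] = 3.58.
y₂ = 3.58 × 2.70 = 9.67 ft.
V₂ = q/y₂ = 72.1/9.67 = 7.46 ft/s. E₁ = y₁ + V₁²/2g = 13.8 ft; E₂ = y₂ + V₂²/2g = 10.5 ft. ΔE = E₁ − E₂ = 3.24 ft.

y₂ = 9.67 ft; ΔE = 3.24 ft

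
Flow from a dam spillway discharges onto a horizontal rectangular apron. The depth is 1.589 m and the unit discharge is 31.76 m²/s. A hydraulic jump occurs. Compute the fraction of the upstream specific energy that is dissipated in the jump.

V₁ = q/y₁ = 31.76/1.589 = 19.99 m/s. Fr₁ = V₁/√(g·y₁) = 19.99/√(9.81×1.589) = 5.062.
Sequent-depth ratio: y₂/y₁ = ½[√(1 + 8Fr₁²) − 1] = ½[√206.03 − 1] = 6.677.
y₂ = 6.677 × 1.589 = 10.61 m.
E₁ = y₁ + V₁²/2g = 21.95 m. ΔE = (y₂ − y₁)³/(4y₁y₂) = 10.88 m. ΔE/E₁ = 10.88/21.95 = 0.496.

ΔE/E₁ = 0.496 (49.6%)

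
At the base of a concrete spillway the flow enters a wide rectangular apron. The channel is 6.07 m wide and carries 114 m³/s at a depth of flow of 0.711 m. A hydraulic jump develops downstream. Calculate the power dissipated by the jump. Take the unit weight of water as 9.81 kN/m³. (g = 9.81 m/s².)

P = 29497 kW

q = Q/b = 114/6.07 = 18.8 m²/s; V₁ = q/y₁ = 26.4 m/s. Fr₁ = V₁/√(g·y₁) = 10.0.
Sequent-depth ratio: y₂/y₁ = ½[√(1 + 8Fr₁²) − 1] = ½[√801.3 − 1] = 13.7.
y₂ = 13.7 × 0.711 = 9.71 m.
Head loss: ΔE = (y₂ − y₁)³/(4y₁y₂) = (9.71 − 0.711)³/(4×0.711×9.71) = 728/27.6 = 26.4 m.
P = γ·Q·ΔE = 9.81 × 114 × 26.4 = 29497 kW.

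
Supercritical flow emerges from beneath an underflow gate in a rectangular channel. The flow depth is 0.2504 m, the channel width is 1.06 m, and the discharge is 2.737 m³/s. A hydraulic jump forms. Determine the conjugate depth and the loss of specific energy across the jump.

y₂ = 2.208 m; ΔE = 3.392 m

q = Q/b = 2.737/1.06 = 2.582 m²/s; V₁ = q/y₁ = 10.31 m/s. Fr₁ = V₁/√(g·y₁) = 6.579.
Bélanger equation: y₂/y₁ = ½[√(1 + 8Fr₁²) − 1] = ½[√347.30 − 1] = 8.818.
y₂ = 8.818 × 0.2504 = 2.208 m.
Head loss: ΔE = (y₂ − y₁)³/(4y₁y₂) = (2.208 − 0.2504)³/(4×0.2504×2.208) = 7.502/2.212 = 3.392 m.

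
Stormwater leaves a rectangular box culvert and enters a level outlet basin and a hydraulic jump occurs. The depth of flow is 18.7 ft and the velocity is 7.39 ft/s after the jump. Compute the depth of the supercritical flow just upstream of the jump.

Fr₂ = V₂/√(g·y₂) = 7.39/√(32.2×18.7) = 0.301.
Applying the sequent-depth relation in reverse, y₁/y₂ = ½[√(1 + 8Fr₂²) − 1] = ½[√1.726 − 1] = 0.157.
y₁ = 0.157 × 18.7 = 2.93 ft.

y₁ = 2.93 ft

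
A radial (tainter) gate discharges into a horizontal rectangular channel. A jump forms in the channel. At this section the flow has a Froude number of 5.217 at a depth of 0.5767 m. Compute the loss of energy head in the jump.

ΔE = 4.283 m

Fr₁ = 5.217 (given).
Sequent-depth ratio: y₂/y₁ = ½[√(1 + 8Fr₁²) − 1] = ½[√218.74 − 1] = 6.895.
y₂ = 6.895 × 0.5767 = 3.976 m.
Head loss: ΔE = (y₂ − y₁)³/(4y₁y₂) = (3.976 − 0.5767)³/(4×0.5767×3.976) = 39.29/9.172 = 4.283 m.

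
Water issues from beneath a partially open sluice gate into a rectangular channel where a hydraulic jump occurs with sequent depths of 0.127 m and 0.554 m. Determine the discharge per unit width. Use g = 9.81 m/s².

For a rectangular channel the momentum equation gives q² = ½·g·y₁·y₂·(y₁ + y₂) = ½×9.81×0.127×0.554×0.681 = 0.235.
q = √0.235 = 0.485 m²/s.

q = 0.485 m²/s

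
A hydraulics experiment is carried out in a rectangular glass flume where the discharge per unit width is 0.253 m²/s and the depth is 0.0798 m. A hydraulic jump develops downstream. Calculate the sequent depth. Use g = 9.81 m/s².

y₂ = 0.366 m

V₁ = q/y₁ = 0.253/0.0798 = 3.17 m/s. Fr₁ = V₁/√(g·y₁) = 3.17/√(9.81×0.0798) = 3.58.
Bélanger equation: y₂/y₁ = ½[√(1 + 8Fr₁²) − 1] = ½[√103.7 − 1] = 4.59.
y₂ = 4.59 × 0.0798 = 0.366 m.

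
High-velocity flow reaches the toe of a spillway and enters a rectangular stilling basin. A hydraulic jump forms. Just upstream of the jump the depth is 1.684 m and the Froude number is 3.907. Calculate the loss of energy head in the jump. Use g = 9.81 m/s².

Fr₁ = 3.907 (given).
Conjugate-depth relation: y₂/y₁ = ½[√(1 + 8Fr₁²) − 1] = ½[√123.12 − 1] = 5.048.
y₂ = 5.048 × 1.684 = 8.501 m.
Head loss: ΔE = (y₂ − y₁)³/(4y₁y₂) = (8.501 − 1.684)³/(4×1.684×8.501) = 316.8/57.26 = 5.532 m.

ΔE = 5.532 m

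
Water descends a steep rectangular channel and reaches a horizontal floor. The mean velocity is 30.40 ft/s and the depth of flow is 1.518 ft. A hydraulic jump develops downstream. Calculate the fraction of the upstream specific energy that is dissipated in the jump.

ΔE/E₁ = 0.430 (43.0%)

Fr₁ = V₁/√(g·y₁) = 30.40/√(32.2×1.518) = 4.348.
Conjugate-depth relation: y₂/y₁ = ½[√(1 + 8Fr₁²) − 1] = ½[√152.25 − 1] = 5.670.
y₂ = 5.670 × 1.518 = 8.606 ft.
E₁ = y₁ + V₁²/2g = 15.87 ft. ΔE = (y₂ − y₁)³/(4y₁y₂) = 6.815 ft. ΔE/E₁ = 6.815/15.87 = 0.430.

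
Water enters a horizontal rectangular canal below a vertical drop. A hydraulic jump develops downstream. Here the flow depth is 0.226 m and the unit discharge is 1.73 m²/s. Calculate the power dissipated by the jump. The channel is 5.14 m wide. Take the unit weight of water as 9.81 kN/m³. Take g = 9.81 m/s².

P = 141 kW

V₁ = q/y₁ = 1.73/0.226 = 7.65 m/s. Fr₁ = V₁/√(g·y₁) = 7.65/√(9.81×0.226) = 5.14.
Bélanger equation: y₂/y₁ = ½[√(1 + 8Fr₁²) − 1] = ½[√212.4 − 1] = 6.79.
y₂ = 6.79 × 0.226 = 1.53 m.
V₂ = q/y₂ = 1.73/1.53 = 1.13 m/s. E₁ = y₁ + V₁²/2g = 3.21 m; E₂ = y₂ + V₂²/2g = 1.60 m. ΔE = E₁ − E₂ = 1.61 m.
Q = q·b = 1.73 × 5.14 = 8.89 m³/s. P = γ·Q·ΔE = 9.81 × 8.89 × 1.61 = 141 kW.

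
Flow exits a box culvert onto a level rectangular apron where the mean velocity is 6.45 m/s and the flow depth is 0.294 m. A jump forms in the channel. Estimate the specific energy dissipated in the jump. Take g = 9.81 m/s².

ΔE = 0.887 m

Fr₁ = V₁/√(g·y₁) = 6.45/√(9.81×0.294) = 3.80.
Conjugate-depth relation: y₂/y₁ = ½[√(1 + 8Fr₁²) − 1] = ½[√116.4 − 1] = 4.89.
y₂ = 4.89 × 0.294 = 1.44 m.
Head loss: ΔE = (y₂ − y₁)³/(4y₁y₂) = (1.44 − 0.294)³/(4×0.294×1.44) = 1.50/1.69 = 0.887 m.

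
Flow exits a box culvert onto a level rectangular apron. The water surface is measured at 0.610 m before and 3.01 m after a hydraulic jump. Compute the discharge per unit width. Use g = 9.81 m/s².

q = 5.71 m²/s

For a rectangular channel the momentum equation gives q² = ½·g·y₁·y₂·(y₁ + y₂) = ½×9.81×0.610×3.01×3.62 = 32.6.
q = √32.6 = 5.71 m²/s.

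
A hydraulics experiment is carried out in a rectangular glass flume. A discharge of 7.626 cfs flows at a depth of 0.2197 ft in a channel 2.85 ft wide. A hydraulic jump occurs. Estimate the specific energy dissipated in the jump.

ΔE = 1.142 ft

q = Q/b = 7.626/2.85 = 2.676 ft²/s; V₁ = q/y₁ = 12.18 ft/s. Fr₁ = V₁/√(g·y₁) = 4.579.
Sequent-depth ratio: y₂/y₁ = ½[√(1 + 8Fr₁²) − 1] = ½[√168.74 − 1] = 5.995.
y₂ = 5.995 × 0.2197 = 1.317 ft.
Head loss: ΔE = (y₂ − y₁)³/(4y₁y₂) = (1.317 − 0.2197)³/(4×0.2197×1.317) = 1.322/1.157 = 1.142 ft.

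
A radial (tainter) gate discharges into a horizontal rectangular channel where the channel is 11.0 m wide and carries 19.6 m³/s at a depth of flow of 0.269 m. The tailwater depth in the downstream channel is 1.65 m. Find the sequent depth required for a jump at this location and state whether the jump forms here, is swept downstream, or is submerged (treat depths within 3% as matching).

y₂ = 1.42 m; the jump is submerged

q = Q/b = 19.6/11.0 = 1.78 m²/s; V₁ = q/y₁ = 6.62 m/s. Fr₁ = V₁/√(g·y₁) = 4.08.
By Bélanger, y₂/y₁ = ½[√(1 + 8Fr₁²) − 1] = ½[√134.0 − 1] = 5.29.
y₂ = 5.29 × 0.269 = 1.42 m.
Tailwater y_tw = 1.65 m: y_tw > y₂, so the jump is submerged.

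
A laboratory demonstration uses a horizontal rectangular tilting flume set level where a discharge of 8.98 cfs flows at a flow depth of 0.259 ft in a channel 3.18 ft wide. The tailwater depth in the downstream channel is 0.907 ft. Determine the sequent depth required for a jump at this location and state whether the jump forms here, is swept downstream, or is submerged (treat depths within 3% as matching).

y₂ = 1.26 ft; the jump is swept downstream

q = Q/b = 8.98/3.18 = 2.82 ft²/s; V₁ = q/y₁ = 10.9 ft/s. Fr₁ = V₁/√(g·y₁) = 3.78.
Sequent-depth ratio: y₂/y₁ = ½[√(1 + 8Fr₁²) − 1] = ½[√115.0 − 1] = 4.86.
y₂ = 4.86 × 0.259 = 1.26 ft.
Tailwater y_tw = 0.907 ft: y_tw < y₂, so the jump is swept downstream.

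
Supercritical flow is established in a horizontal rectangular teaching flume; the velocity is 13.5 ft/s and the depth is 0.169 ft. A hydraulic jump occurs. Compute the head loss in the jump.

ΔE = 1.65 ft

Fr₁ = V₁/√(g·y₁) = 13.5/√(32.2×0.169) = 5.79.
Bélanger equation: y₂/y₁ = ½[√(1 + 8Fr₁²) − 1] = ½[√268.9 − 1] = 7.70.
y₂ = 7.70 × 0.169 = 1.30 ft.
Head loss: ΔE = (y₂ − y₁)³/(4y₁y₂) = (1.30 − 0.169)³/(4×0.169×1.30) = 1.45/0.880 = 1.65 ft.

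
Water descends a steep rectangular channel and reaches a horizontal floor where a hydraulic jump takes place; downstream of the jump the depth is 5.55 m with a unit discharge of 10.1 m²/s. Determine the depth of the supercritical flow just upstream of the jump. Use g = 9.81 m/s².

V₂ = q/y₂ = 10.1/5.55 = 1.82 m/s; Fr₂ = V₂/√(g·y₂) = 0.247.
Since the conjugate-depth ratio holds either way, y₁/y₂ = ½[√(1 + 8Fr₂²) − 1] = ½[√1.487 − 1] = 0.110.
y₁ = 0.110 × 5.55 = 0.608 m.

y₁ = 0.608 m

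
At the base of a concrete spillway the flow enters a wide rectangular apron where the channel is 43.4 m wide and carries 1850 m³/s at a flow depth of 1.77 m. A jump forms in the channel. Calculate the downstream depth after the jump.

q = Q/b = 1850/43.4 = 42.6 m²/s; V₁ = q/y₁ = 24.1 m/s. Fr₁ = V₁/√(g·y₁) = 5.78.
Conjugate-depth relation: y₂/y₁ = ½[√(1 + 8Fr₁²) − 1] = ½[√268.2 − 1] = 7.69.
y₂ = 7.69 × 1.77 = 13.6 m.

y₂ = 13.6 m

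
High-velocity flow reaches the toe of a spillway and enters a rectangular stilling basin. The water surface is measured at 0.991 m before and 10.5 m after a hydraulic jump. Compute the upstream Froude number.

Fr₁ = 7.84

For a rectangular channel the momentum equation gives q² = ½·g·y₁·y₂·(y₁ + y₂) = ½×9.81×0.991×10.5×11.5 = 586.
q = √586 = 24.2 m²/s.
V₁ = q/y₁ = 24.4 m/s; Fr₁ = V₁/√(g·y₁) = 7.84.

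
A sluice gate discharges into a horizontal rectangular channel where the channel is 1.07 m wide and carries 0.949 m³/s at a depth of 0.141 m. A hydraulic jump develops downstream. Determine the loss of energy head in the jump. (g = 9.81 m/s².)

ΔE = 1.12 m

q = Q/b = 0.949/1.07 = 0.887 m²/s; V₁ = q/y₁ = 6.29 m/s. Fr₁ = V₁/√(g·y₁) = 5.35.
By Bélanger, y₂/y₁ = ½[√(1 + 8Fr₁²) − 1] = ½[√229.8 − 1] = 7.08.
y₂ = 7.08 × 0.141 = 0.998 m.
Head loss: ΔE = (y₂ − y₁)³/(4y₁y₂) = (0.998 − 0.141)³/(4×0.141×0.998) = 0.630/0.563 = 1.12 m.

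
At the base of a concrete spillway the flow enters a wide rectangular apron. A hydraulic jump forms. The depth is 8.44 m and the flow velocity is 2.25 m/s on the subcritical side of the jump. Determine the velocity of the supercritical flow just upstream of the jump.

Fr₂ = V₂/√(g·y₂) = 2.25/√(9.81×8.44) = 0.247.
Applying the sequent-depth relation in reverse, y₁/y₂ = ½[√(1 + 8Fr₂²) − 1] = ½[√1.489 − 1] = 0.110.
y₁ = 0.110 × 8.44 = 0.930 m.
V₁ = q/y₁ = 19.0/0.930 = 20.4 m/s.

V₁ = 20.4 m/s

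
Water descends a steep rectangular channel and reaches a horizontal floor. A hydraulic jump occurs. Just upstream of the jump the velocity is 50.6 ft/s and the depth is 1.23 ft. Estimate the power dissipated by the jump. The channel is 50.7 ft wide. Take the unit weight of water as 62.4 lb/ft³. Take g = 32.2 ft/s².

P = 9762 hp

Fr₁ = V₁/√(g·y₁) = 50.6/√(32.2×1.23) = 8.04.
By Bélanger, y₂/y₁ = ½[√(1 + 8Fr₁²) − 1] = ½[√518.2 − 1] = 10.9.
y₂ = 10.9 × 1.23 = 13.4 ft.
Head loss: ΔE = (y₂ − y₁)³/(4y₁y₂) = (13.4 − 1.23)³/(4×1.23×13.4) = 1796/65.9 = 27.3 ft.
q = V₁·y₁ = 50.6 × 1.23 = 62.2 ft²/s. Q = q·b = 62.2 × 50.7 = 3155 cfs. P = γ·Q·ΔE/550 = 62.4 × 3155 × 27.3 / 550 = 9762 hp.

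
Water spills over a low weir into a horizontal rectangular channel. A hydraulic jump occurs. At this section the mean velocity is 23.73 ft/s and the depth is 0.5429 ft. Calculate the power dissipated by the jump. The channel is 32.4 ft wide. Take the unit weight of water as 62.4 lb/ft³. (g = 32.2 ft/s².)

Fr₁ = V₁/√(g·y₁) = 23.73/√(32.2×0.5429) = 5.676.
Bélanger equation: y₂/y₁ = ½[√(1 + 8Fr₁²) − 1] = ½[√258.70 − 1] = 7.542.
y₂ = 7.542 × 0.5429 = 4.095 ft.
Head loss: ΔE = (y₂ − y₁)³/(4y₁y₂) = (4.095 − 0.5429)³/(4×0.5429×4.095) = 44.80/8.892 = 5.039 ft.
q = V₁·y₁ = 23.73 × 0.5429 = 12.88 ft²/s. Q = q·b = 12.88 × 32.4 = 417.4 cfs. P = γ·Q·ΔE/550 = 62.4 × 417.4 × 5.039 / 550 = 238.6 hp.

P = 238.6 hp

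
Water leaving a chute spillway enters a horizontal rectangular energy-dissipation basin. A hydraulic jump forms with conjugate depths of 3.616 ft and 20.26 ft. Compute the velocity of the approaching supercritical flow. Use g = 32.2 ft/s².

V₁ = 46.41 ft/s

For a rectangular channel the momentum equation gives q² = ½·g·y₁·y₂·(y₁ + y₂) = ½×32.2×3.616×20.26×23.88 = 28161.
q = √28161 = 167.8 ft²/s.
V₁ = q/y₁ = 167.8/3.616 = 46.41 ft/s.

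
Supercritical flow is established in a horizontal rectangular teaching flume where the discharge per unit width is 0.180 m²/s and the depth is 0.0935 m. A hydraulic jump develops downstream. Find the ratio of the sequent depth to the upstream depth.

y₂/y₁ = 2.39

V₁ = q/y₁ = 0.180/0.0935 = 1.93 m/s. Fr₁ = V₁/√(g·y₁) = 1.93/√(9.81×0.0935) = 2.01.
By Bélanger, y₂/y₁ = ½[√(1 + 8Fr₁²) − 1] = ½[√33.32 − 1] = 2.39.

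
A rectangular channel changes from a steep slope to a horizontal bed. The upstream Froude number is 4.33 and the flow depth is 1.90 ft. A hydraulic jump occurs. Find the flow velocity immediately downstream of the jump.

Fr₁ = 4.33 (given).
Sequent-depth ratio: y₂/y₁ = ½[√(1 + 8Fr₁²) − 1] = ½[√151.0 − 1] = 5.64.
y₂ = 5.64 × 1.90 = 10.7 ft.
V₁ = Fr₁·√(g·y₁) = 4.33×√(32.2×1.90) = 33.9 ft/s; q = V₁·y₁ = 64.3 ft²/s.
V₂ = q/y₂ = 64.3/10.7 = 6.00 ft/s.

V₂ = 6.00 ft/s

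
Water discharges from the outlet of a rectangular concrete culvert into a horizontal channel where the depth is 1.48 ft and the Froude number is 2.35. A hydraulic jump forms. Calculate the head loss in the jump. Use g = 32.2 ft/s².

ΔE = 0.833 ft

Fr₁ = 2.35 (given).
Sequent-depth ratio: y₂/y₁ = ½[√(1 + 8Fr₁²) − 1] = ½[√45.18 − 1] = 2.86.
y₂ = 2.86 × 1.48 = 4.23 ft.
Head loss: ΔE = (y₂ − y₁)³/(4y₁y₂) = (4.23 − 1.48)³/(4×1.48×4.23) = 20.9/25.1 = 0.833 ft.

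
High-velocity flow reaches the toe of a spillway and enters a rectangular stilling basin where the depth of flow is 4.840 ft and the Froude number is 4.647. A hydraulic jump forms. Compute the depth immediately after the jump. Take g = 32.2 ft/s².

y₂ = 29.48 ft

Fr₁ = 4.647 (given).
By Bélanger, y₂/y₁ = ½[√(1 + 8Fr₁²) − 1] = ½[√173.76 − 1] = 6.091.
y₂ = 6.091 × 4.840 = 29.48 ft.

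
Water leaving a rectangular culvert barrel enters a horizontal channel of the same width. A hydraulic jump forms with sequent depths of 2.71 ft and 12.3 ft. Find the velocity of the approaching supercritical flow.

V₁ = 33.1 ft/s

For a rectangular channel the momentum equation gives q² = ½·g·y₁·y₂·(y₁ + y₂) = ½×32.2×2.71×12.3×15.0 = 8055.
q = √8055 = 89.8 ft²/s.
V₁ = q/y₁ = 89.8/2.71 = 33.1 ft/s.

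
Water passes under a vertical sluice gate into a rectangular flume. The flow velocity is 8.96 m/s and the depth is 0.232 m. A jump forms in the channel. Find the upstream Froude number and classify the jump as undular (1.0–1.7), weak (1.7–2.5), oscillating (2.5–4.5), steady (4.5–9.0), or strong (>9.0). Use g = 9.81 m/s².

Fr₁ = V₁/√(g·y₁) = 8.96/√(9.81×0.232) = 5.94.
Fr₁ = 5.94 lies in the steady range.

Fr₁ = 5.94; steady jump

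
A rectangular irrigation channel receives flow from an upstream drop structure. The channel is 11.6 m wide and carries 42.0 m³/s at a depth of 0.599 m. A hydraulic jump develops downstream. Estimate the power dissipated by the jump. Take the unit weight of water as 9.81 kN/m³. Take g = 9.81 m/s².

q = Q/b = 42.0/11.6 = 3.62 m²/s; V₁ = q/y₁ = 6.04 m/s. Fr₁ = V₁/√(g·y₁) = 2.49.
Sequent-depth ratio: y₂/y₁ = ½[√(1 + 8Fr₁²) − 1] = ½[√50.74 − 1] = 3.06.
y₂ = 3.06 × 0.599 = 1.83 m.
Head loss: ΔE = (y₂ − y₁)³/(4y₁y₂) = (1.83 − 0.599)³/(4×0.599×1.83) = 1.88/4.39 = 0.429 m.
P = γ·Q·ΔE = 9.81 × 42.0 × 0.429 = 177 kW.

P = 177 kW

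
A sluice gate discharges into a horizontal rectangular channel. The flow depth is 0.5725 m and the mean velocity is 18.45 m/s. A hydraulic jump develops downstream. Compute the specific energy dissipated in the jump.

Fr₁ = V₁/√(g·y₁) = 18.45/√(9.81×0.5725) = 7.785.
Conjugate-depth relation: y₂/y₁ = ½[√(1 + 8Fr₁²) − 1] = ½[√485.88 − 1] = 10.52.
y₂ = 10.52 × 0.5725 = 6.023 m.
q = V₁·y₁ = 18.45 × 0.5725 = 10.56 m²/s. V₂ = q/y₂ = 10.56/6.023 = 1.754 m/s. E₁ = y₁ + V₁²/2g = 17.92 m; E₂ = y₂ + V₂²/2g = 6.180 m. ΔE = E₁ − E₂ = 11.74 m.

ΔE = 11.74 m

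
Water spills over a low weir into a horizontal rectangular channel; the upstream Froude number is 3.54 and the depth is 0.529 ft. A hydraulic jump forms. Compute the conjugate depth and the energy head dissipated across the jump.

Fr₁ = 3.54 (given).
From the momentum equation for a rectangular channel, y₂/y₁ = ½[√(1 + 8Fr₁²) − 1] = ½[√101.3 − 1] = 4.53.
y₂ = 4.53 × 0.529 = 2.40 ft.
Head loss: ΔE = (y₂ − y₁)³/(4y₁y₂) = (2.40 − 0.529)³/(4×0.529×2.40) = 6.52/5.07 = 1.29 ft.

y₂ = 2.40 ft; ΔE = 1.29 ft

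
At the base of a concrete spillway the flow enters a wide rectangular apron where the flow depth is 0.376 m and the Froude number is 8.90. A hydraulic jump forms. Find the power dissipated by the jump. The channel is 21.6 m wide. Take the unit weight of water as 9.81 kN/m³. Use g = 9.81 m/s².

P = 14459 kW

Fr₁ = 8.90 (given).
From the momentum equation for a rectangular channel, y₂/y₁ = ½[√(1 + 8Fr₁²) − 1] = ½[√634.7 − 1] = 12.1.
y₂ = 12.1 × 0.376 = 4.55 m.
V₁ = Fr₁·√(g·y₁) = 8.90×√(9.81×0.376) = 17.1 m/s; q = V₁·y₁ = 6.43 m²/s. V₂ = q/y₂ = 6.43/4.55 = 1.41 m/s. E₁ = y₁ + V₁²/2g = 15.3 m; E₂ = y₂ + V₂²/2g = 4.65 m. ΔE = E₁ − E₂ = 10.6 m.
Q = q·b = 6.43 × 21.6 = 139 m³/s. P = γ·Q·ΔE = 9.81 × 139 × 10.6 = 14459 kW.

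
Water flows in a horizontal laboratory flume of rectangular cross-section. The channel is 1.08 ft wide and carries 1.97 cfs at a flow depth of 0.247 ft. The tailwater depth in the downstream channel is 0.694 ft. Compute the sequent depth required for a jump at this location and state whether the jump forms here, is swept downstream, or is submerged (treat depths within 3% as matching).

y₂ = 0.800 ft; the jump is swept downstream

q = Q/b = 1.97/1.08 = 1.82 ft²/s; V₁ = q/y₁ = 7.38 ft/s. Fr₁ = V₁/√(g·y₁) = 2.62.
By Bélanger, y₂/y₁ = ½[√(1 + 8Fr₁²) − 1] = ½[√55.86 − 1] = 3.24.
y₂ = 3.24 × 0.247 = 0.800 ft.
Tailwater y_tw = 0.694 ft: y_tw < y₂, so the jump is swept downstream.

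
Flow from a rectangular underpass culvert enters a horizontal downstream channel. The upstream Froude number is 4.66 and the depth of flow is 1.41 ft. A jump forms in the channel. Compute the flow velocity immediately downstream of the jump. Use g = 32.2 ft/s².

V₂ = 5.14 ft/s

Fr₁ = 4.66 (given).
Sequent-depth ratio: y₂/y₁ = ½[√(1 + 8Fr₁²) − 1] = ½[√174.7 − 1] = 6.11.
y₂ = 6.11 × 1.41 = 8.61 ft.
V₁ = Fr₁·√(g·y₁) = 4.66×√(32.2×1.41) = 31.4 ft/s; q = V₁·y₁ = 44.3 ft²/s.
V₂ = q/y₂ = 44.3/8.61 = 5.14 ft/s.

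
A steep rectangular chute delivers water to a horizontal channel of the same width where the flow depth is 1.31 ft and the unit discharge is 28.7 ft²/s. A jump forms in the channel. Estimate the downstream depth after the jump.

y₂ = 5.63 ft

V₁ = q/y₁ = 28.7/1.31 = 21.9 ft/s. Fr₁ = V₁/√(g·y₁) = 21.9/√(32.2×1.31) = 3.37.
Bélanger equation: y₂/y₁ = ½[√(1 + 8Fr₁²) − 1] = ½[√92.03 − 1] = 4.30.
y₂ = 4.30 × 1.31 = 5.63 ft.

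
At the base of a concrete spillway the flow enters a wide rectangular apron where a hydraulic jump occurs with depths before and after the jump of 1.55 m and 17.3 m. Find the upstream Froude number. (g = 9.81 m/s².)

Fr₁ = 8.24

For a rectangular channel the momentum equation gives q² = ½·g·y₁·y₂·(y₁ + y₂) = ½×9.81×1.55×17.3×18.9 = 2479.
q = √2479 = 49.8 m²/s.
V₁ = q/y₁ = 32.1 m/s; Fr₁ = V₁/√(g·y₁) = 8.24.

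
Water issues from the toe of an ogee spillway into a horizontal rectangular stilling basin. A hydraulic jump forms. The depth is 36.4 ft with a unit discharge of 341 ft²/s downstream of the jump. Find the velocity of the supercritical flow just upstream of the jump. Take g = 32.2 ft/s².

V₁ = 70.8 ft/s

V₂ = q/y₂ = 341/36.4 = 9.37 ft/s; Fr₂ = V₂/√(g·y₂) = 0.274.
The Bélanger relation is symmetric: y₁/y₂ = ½[√(1 + 8Fr₂²) − 1] = ½[√1.599 − 1] = 0.132.
y₁ = 0.132 × 36.4 = 4.81 ft.
V₁ = q/y₁ = 341/4.81 = 70.8 ft/s.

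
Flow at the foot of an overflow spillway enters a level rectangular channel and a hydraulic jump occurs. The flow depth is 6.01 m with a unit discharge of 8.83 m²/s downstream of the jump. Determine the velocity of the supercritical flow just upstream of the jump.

V₂ = q/y₂ = 8.83/6.01 = 1.47 m/s; Fr₂ = V₂/√(g·y₂) = 0.191.
The Bélanger relation is symmetric: y₁/y₂ = ½[√(1 + 8Fr₂²) − 1] = ½[√1.293 − 1] = 0.0685.
y₁ = 0.0685 × 6.01 = 0.412 m.
V₁ = q/y₁ = 8.83/0.412 = 21.4 m/s.

V₁ = 21.4 m/s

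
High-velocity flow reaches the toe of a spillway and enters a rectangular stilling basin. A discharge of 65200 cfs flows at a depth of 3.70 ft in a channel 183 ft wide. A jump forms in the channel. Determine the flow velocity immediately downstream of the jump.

V₂ = 8.03 ft/s

q = Q/b = 65200/183 = 356 ft²/s; V₁ = q/y₁ = 96.3 ft/s. Fr₁ = V₁/√(g·y₁) = 8.82.
From the momentum equation for a rectangular channel, y₂/y₁ = ½[√(1 + 8Fr₁²) − 1] = ½[√623.6 − 1] = 12.0.
y₂ = 12.0 × 3.70 = 44.3 ft.
V₂ = q/y₂ = 356/44.3 = 8.03 ft/s.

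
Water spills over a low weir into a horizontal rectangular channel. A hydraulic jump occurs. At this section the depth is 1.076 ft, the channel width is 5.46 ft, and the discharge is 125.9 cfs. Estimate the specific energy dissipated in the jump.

ΔE = 2.852 ft

q = Q/b = 125.9/5.46 = 23.06 ft²/s; V₁ = q/y₁ = 21.43 ft/s. Fr₁ = V₁/√(g·y₁) = 3.641.
Bélanger equation: y₂/y₁ = ½[√(1 + 8Fr₁²) − 1] = ½[√107.04 − 1] = 4.673.
y₂ = 4.673 × 1.076 = 5.028 ft.
Head loss: ΔE = (y₂ − y₁)³/(4y₁y₂) = (5.028 − 1.076)³/(4×1.076×5.028) = 61.73/21.64 = 2.852 ft.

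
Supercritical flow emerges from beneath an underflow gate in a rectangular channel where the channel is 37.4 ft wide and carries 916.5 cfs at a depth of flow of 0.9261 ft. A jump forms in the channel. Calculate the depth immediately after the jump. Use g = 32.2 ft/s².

q = Q/b = 916.5/37.4 = 24.51 ft²/s; V₁ = q/y₁ = 26.46 ft/s. Fr₁ = V₁/√(g·y₁) = 4.846.
By Bélanger, y₂/y₁ = ½[√(1 + 8Fr₁²) − 1] = ½[√188.84 − 1] = 6.371.
y₂ = 6.371 × 0.9261 = 5.900 ft.

y₂ = 5.900 ft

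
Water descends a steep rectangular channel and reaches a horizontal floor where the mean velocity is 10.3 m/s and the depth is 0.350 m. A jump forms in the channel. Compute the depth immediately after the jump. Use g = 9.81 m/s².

Fr₁ = V₁/√(g·y₁) = 10.3/√(9.81×0.350) = 5.56.
Conjugate-depth relation: y₂/y₁ = ½[√(1 + 8Fr₁²) − 1] = ½[√248.2 − 1] = 7.38.
y₂ = 7.38 × 0.350 = 2.58 m.

y₂ = 2.58 m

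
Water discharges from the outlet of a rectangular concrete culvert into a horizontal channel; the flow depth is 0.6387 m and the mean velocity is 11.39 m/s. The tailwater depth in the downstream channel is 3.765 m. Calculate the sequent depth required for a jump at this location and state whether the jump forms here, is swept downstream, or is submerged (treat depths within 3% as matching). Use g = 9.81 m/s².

Fr₁ = V₁/√(g·y₁) = 11.39/√(9.81×0.6387) = 4.550.
Sequent-depth ratio: y₂/y₁ = ½[√(1 + 8Fr₁²) − 1] = ½[√166.64 − 1] = 5.955.
y₂ = 5.955 × 0.6387 = 3.803 m.
Tailwater y_tw = 3.765 m: y_tw ≈ y₂, so the jump forms here.

y₂ = 3.803 m; the jump forms here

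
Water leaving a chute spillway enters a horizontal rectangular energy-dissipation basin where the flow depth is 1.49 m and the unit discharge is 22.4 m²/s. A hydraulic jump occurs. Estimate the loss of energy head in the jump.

V₁ = q/y₁ = 22.4/1.49 = 15.0 m/s. Fr₁ = V₁/√(g·y₁) = 15.0/√(9.81×1.49) = 3.93.
Bélanger equation: y₂/y₁ = ½[√(1 + 8Fr₁²) − 1] = ½[√124.7 − 1] = 5.08.
y₂ = 5.08 × 1.49 = 7.57 m.
Head loss: ΔE = (y₂ − y₁)³/(4y₁y₂) = (7.57 − 1.49)³/(4×1.49×7.57) = 225/45.1 = 4.99 m.

ΔE = 4.99 m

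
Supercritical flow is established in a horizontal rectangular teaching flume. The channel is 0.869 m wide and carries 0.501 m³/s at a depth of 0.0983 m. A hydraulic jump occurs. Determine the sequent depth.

y₂ = 0.783 m

q = Q/b = 0.501/0.869 = 0.577 m²/s; V₁ = q/y₁ = 5.86 m/s. Fr₁ = V₁/√(g·y₁) = 5.97.
Conjugate-depth relation: y₂/y₁ = ½[√(1 + 8Fr₁²) − 1] = ½[√286.4 − 1] = 7.96.
y₂ = 7.96 × 0.0983 = 0.783 m.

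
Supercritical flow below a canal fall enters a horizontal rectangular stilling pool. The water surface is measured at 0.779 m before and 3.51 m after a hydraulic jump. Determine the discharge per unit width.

q = 7.58 m²/s

For a rectangular channel the momentum equation gives q² = ½·g·y₁·y₂·(y₁ + y₂) = ½×9.81×0.779×3.51×4.29 = 57.5.
q = √57.5 = 7.58 m²/s.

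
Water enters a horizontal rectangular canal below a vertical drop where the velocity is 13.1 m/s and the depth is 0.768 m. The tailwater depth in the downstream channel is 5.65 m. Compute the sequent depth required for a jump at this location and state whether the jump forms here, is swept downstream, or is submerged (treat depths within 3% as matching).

Fr₁ = V₁/√(g·y₁) = 13.1/√(9.81×0.768) = 4.77.
By Bélanger, y₂/y₁ = ½[√(1 + 8Fr₁²) − 1] = ½[√183.2 − 1] = 6.27.
y₂ = 6.27 × 0.768 = 4.81 m.
Tailwater y_tw = 5.65 m: y_tw > y₂, so the jump is submerged.

y₂ = 4.81 m; the jump is submerged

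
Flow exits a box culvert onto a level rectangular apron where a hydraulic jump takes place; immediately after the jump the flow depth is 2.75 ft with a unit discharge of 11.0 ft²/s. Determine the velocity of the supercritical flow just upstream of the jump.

V₁ = 14.2 ft/s

V₂ = q/y₂ = 11.0/2.75 = 4.00 ft/s; Fr₂ = V₂/√(g·y₂) = 0.425.
Since the conjugate-depth ratio holds either way, y₁/y₂ = ½[√(1 + 8Fr₂²) − 1] = ½[√2.446 − 1] = 0.282.
y₁ = 0.282 × 2.75 = 0.775 ft.
V₁ = q/y₁ = 11.0/0.775 = 14.2 ft/s.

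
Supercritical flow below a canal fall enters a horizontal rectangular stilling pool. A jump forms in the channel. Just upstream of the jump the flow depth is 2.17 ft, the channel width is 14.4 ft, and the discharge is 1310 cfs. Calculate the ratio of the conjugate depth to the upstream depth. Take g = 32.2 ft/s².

y₂/y₁ = 6.61

q = Q/b = 1310/14.4 = 91.0 ft²/s; V₁ = q/y₁ = 41.9 ft/s. Fr₁ = V₁/√(g·y₁) = 5.02.
Sequent-depth ratio: y₂/y₁ = ½[√(1 + 8Fr₁²) − 1] = ½[√202.2 − 1] = 6.61.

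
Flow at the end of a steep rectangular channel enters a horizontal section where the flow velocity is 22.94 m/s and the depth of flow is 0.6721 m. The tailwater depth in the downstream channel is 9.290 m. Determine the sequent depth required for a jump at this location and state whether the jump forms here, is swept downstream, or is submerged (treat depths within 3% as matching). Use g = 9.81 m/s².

y₂ = 8.162 m; the jump is submerged

Fr₁ = V₁/√(g·y₁) = 22.94/√(9.81×0.6721) = 8.934.
Bélanger equation: y₂/y₁ = ½[√(1 + 8Fr₁²) − 1] = ½[√639.52 − 1] = 12.14.
y₂ = 12.14 × 0.6721 = 8.162 m.
Tailwater y_tw = 9.290 m: y_tw > y₂, so the jump is submerged.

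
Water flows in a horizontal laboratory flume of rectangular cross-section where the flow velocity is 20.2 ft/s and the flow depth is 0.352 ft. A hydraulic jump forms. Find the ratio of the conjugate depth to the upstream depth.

Fr₁ = V₁/√(g·y₁) = 20.2/√(32.2×0.352) = 6.00.
From the momentum equation for a rectangular channel, y₂/y₁ = ½[√(1 + 8Fr₁²) − 1] = ½[√289.0 − 1] = 8.00.

y₂/y₁ = 8.00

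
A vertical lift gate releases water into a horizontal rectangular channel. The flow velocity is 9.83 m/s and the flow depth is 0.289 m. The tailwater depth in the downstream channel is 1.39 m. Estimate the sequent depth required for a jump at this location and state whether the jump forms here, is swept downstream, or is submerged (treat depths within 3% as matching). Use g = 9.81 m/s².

Fr₁ = V₁/√(g·y₁) = 9.83/√(9.81×0.289) = 5.84.
From the momentum equation for a rectangular channel, y₂/y₁ = ½[√(1 + 8Fr₁²) − 1] = ½[√273.7 − 1] = 7.77.
y₂ = 7.77 × 0.289 = 2.25 m.
Tailwater y_tw = 1.39 m: y_tw < y₂, so the jump is swept downstream.

y₂ = 2.25 m; the jump is swept downstream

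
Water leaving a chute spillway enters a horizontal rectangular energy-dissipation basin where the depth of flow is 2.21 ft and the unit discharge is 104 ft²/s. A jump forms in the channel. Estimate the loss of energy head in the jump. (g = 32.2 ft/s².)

ΔE = 19.6 ft

V₁ = q/y₁ = 104/2.21 = 47.1 ft/s. Fr₁ = V₁/√(g·y₁) = 47.1/√(32.2×2.21) = 5.58.
Conjugate-depth relation: y₂/y₁ = ½[√(1 + 8Fr₁²) − 1] = ½[√250.0 − 1] = 7.41.
y₂ = 7.41 × 2.21 = 16.4 ft.
Head loss: ΔE = (y₂ − y₁)³/(4y₁y₂) = (16.4 − 2.21)³/(4×2.21×16.4) = 2836/145 = 19.6 ft.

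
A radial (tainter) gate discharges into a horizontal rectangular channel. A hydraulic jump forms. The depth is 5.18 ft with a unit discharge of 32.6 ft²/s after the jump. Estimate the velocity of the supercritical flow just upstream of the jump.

V₂ = q/y₂ = 32.6/5.18 = 6.29 ft/s; Fr₂ = V₂/√(g·y₂) = 0.487.
Since the conjugate-depth ratio holds either way, y₁/y₂ = ½[√(1 + 8Fr₂²) − 1] = ½[√2.900 − 1] = 0.351.
y₁ = 0.351 × 5.18 = 1.82 ft.
V₁ = q/y₁ = 32.6/1.82 = 17.9 ft/s.

V₁ = 17.9 ft/s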